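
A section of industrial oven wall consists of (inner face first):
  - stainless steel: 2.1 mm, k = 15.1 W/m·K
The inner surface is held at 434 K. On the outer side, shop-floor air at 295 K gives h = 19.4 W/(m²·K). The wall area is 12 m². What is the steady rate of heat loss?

Using the resistance-network approach (series):
R_stainless steel = L/(kA) = 0.0021/(15.1×12) = 1.159×10^-5 K/W
R_outer film = 1/(h_o·A) = 1/(19.4×12) = 0.004296 K/W
R_total = 0.004307 K/W
Q = ΔT / R_total = 139 / 0.004307

Q ≈ 32300 W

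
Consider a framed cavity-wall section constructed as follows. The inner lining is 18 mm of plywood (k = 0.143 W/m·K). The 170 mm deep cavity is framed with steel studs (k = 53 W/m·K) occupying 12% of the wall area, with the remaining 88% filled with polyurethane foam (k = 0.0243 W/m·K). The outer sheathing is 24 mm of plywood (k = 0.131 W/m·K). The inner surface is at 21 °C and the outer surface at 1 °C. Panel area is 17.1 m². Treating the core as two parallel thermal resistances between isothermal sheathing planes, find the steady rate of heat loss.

Sheathing layers in series; stud and cavity paths in parallel between them.
R_inner = 0.018/(0.143×17.1) = 0.007361 K/W
R_stud  = 0.17/(53×0.12×17.1) = 0.001563 K/W
R_cav   = 0.17/(0.0243×0.88×17.1) = 0.4649 K/W
1/R_core = 1/R_stud + 1/R_cav → R_core = 0.001558 K/W
R_outer = 0.024/(0.131×17.1) = 0.01071 K/W
R_total = 0.01963 K/W
Q = ΔT/R_total = 20/0.01963

Q ≈ 1020 W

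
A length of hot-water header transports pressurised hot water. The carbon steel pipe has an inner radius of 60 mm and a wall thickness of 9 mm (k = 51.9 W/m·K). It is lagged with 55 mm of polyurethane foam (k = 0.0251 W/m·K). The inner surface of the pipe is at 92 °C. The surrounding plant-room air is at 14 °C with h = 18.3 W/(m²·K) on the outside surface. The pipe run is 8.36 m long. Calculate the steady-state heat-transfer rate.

Cylindrical conduction, so R = ln(r₂/r₁)/(2πkL) per layer, in series:
R_carbon steel pipe wall = ln(69/60)/(2π×51.9×8.36) = 5.127×10^-5 K/W
R_polyurethane foam = ln(124/69)/(2π×0.0251×8.36) = 0.4446 K/W
R_outer film = 1/(h_o·2πr_oL) = 1/(18.3×2π×0.124×8.36) = 0.00839 K/W
R_total = 0.453 K/W
Q = ΔT/R_total = 78/0.453

Q ≈ 172 W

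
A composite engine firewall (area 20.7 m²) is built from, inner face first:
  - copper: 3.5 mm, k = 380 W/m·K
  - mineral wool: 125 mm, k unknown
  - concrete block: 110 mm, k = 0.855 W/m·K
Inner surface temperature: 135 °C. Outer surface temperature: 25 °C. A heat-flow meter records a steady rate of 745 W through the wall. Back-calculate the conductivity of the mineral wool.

Thermal resistances in series:
R_copper = L/(kA) = 0.0035/(380×20.7) = 4.45×10^-7 K/W
R_concrete block = L/(kA) = 0.11/(0.855×20.7) = 0.006215 K/W
Sum of known resistances R_other = 0.006216 K/W
Total R = ΔT/Q = 110/745 = 0.1477 K/W
R_mineral wool = R_total − R_other = 0.1414 K/W
k = L/(R·A) = 0.125/(0.1414×20.7)

k ≈ 0.0427 W/(m·K)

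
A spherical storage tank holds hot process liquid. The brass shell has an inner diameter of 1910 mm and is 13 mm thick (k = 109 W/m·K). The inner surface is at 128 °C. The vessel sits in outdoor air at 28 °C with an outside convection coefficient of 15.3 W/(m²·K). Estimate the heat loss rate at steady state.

Q ≈ 18000 W

Each spherical layer contributes R = (1/r_i − 1/r_o)/(4πk):
R_brass shell = (1/0.955 − 1/0.968)/(4π×109) = 1.027×10^-5 K/W
R_outer film = 1/(h·4πr_o²) = 1/(15.3×4π×0.968²) = 0.005551 K/W
R_total = 0.005561 K/W
Q = ΔT/R_total = 100/0.005561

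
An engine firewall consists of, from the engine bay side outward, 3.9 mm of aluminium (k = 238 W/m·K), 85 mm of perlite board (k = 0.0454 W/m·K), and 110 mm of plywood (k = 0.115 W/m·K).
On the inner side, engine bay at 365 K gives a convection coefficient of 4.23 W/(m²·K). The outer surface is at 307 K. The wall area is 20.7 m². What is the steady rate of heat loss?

Q ≈ 392 W

Series thermal resistances:
R_inner film = 1/(h_i·A) = 1/(4.23×20.7) = 0.01142 K/W
R_aluminium = L/(kA) = 0.0039/(238×20.7) = 7.916×10^-7 K/W
R_perlite board = L/(kA) = 0.085/(0.0454×20.7) = 0.09045 K/W
R_plywood = L/(kA) = 0.11/(0.115×20.7) = 0.04621 K/W
R_total = 0.1481 K/W
Q = ΔT / R_total = 58 / 0.1481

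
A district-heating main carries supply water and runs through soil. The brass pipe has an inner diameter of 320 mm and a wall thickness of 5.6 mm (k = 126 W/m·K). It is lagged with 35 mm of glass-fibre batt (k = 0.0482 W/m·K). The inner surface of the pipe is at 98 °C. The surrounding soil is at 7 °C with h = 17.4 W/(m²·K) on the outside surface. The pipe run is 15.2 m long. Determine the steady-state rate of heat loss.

Q ≈ 2040 W

Treating each annulus and film as a series resistance:
R_brass pipe wall = ln(165.6/160)/(2π×126×15.2) = 2.859×10^-6 K/W
R_glass-fibre batt = ln(200.6/165.6)/(2π×0.0482×15.2) = 0.04165 K/W
R_outer film = 1/(h_o·2πr_oL) = 1/(17.4×2π×0.2006×15.2) = 0.003 K/W
R_total = 0.04465 K/W
Q = ΔT/R_total = 91/0.04465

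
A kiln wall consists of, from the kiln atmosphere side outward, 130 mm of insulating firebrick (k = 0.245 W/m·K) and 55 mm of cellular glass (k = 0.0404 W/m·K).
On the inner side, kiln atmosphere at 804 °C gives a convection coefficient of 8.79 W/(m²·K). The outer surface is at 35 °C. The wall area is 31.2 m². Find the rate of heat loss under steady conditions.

Thermal resistances in series:
R_inner film = 1/(h_i·A) = 1/(8.79×31.2) = 0.003646 K/W
R_insulating firebrick = L/(kA) = 0.13/(0.245×31.2) = 0.01701 K/W
R_cellular glass = L/(kA) = 0.055/(0.0404×31.2) = 0.04363 K/W
R_total = 0.06429 K/W
Q = ΔT / R_total = 769 / 0.06429

Q ≈ 12000 W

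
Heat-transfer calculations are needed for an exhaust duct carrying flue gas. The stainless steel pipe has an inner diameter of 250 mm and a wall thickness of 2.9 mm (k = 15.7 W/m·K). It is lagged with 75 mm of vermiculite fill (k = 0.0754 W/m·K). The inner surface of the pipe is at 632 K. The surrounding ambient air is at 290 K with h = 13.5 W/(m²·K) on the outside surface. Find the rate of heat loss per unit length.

q′ ≈ 331 W/m

For a radial system each layer contributes R = ln(r_out/r_in)/(2πkL); films add R = 1/(hA).
R_stainless steel pipe wall = ln(127.9/125)/(2π×15.7×1) = 2.325×10^-4 K/W
R_vermiculite fill = ln(202.9/127.9)/(2π×0.0754×1) = 0.9741 K/W
R_outer film = 1/(h_o·2πr_oL) = 1/(13.5×2π×0.2029×1) = 0.0581 K/W
R_total = 1.032 K/W
Q = ΔT/R_total = 342/1.032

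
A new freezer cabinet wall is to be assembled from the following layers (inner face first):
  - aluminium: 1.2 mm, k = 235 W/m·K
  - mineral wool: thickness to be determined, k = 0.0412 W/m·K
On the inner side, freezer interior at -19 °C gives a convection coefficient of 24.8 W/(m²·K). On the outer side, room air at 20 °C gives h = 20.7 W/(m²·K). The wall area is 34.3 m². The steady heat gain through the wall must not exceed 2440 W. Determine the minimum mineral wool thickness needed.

L ≈ 18.9 mm

Model the wall as resistances in series:
R_inner film = 1/(h_i·A) = 1/(24.8×34.3) = 0.001176 K/W
R_aluminium = L/(kA) = 0.0012/(235×34.3) = 1.489×10^-7 K/W
R_outer film = 1/(h_o·A) = 1/(20.7×34.3) = 0.001408 K/W
Sum of the known resistances R_other = 0.002584 K/W
Required total resistance R_tot = ΔT/Q_allow = 39/2440 = 0.01598 K/W
R_mineral wool = R_tot − R_other = 0.0134 K/W
L = R·k·A = 0.0134×0.0412×34.3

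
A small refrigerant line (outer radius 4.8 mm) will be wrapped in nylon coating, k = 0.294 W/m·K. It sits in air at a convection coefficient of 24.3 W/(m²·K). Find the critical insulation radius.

r_cr ≈ 12.1 mm

For a cylinder r_cr = k/h = 0.294/24.3
r_cr = 12.1 mm; since the bare radius (4.8 mm) is below r_cr, adding a thin layer of insulation will *increase* heat loss.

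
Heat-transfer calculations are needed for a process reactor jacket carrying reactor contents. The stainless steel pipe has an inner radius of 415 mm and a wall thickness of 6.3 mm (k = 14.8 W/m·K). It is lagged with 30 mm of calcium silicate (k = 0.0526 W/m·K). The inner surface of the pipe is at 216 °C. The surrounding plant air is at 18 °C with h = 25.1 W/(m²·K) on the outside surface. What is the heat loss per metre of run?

Cylindrical conduction, so R = ln(r₂/r₁)/(2πkL) per layer, in series:
R_stainless steel pipe wall = ln(421.3/415)/(2π×14.8×1) = 1.62×10^-4 K/W
R_calcium silicate = ln(451.3/421.3)/(2π×0.0526×1) = 0.2081 K/W
R_outer film = 1/(h_o·2πr_oL) = 1/(25.1×2π×0.4513×1) = 0.01405 K/W
R_total = 0.2223 K/W
Q = ΔT/R_total = 198/0.2223

q′ ≈ 891 W/m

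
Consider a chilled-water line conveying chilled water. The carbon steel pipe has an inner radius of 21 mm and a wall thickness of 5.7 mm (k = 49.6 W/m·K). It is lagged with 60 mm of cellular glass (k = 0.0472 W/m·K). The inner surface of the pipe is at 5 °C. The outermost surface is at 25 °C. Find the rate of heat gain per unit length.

Radial resistances (cylindrical: R_cond = ln(r_o/r_i)/(2πkL), R_conv = 1/(h·2πrL)):
R_carbon steel pipe wall = ln(26.7/21)/(2π×49.6×1) = 7.706×10^-4 K/W
R_cellular glass = ln(86.7/26.7)/(2π×0.0472×1) = 3.971 K/W
R_total = 3.972 K/W
Q = ΔT/R_total = 20/3.972

q′ ≈ 5.04 W/m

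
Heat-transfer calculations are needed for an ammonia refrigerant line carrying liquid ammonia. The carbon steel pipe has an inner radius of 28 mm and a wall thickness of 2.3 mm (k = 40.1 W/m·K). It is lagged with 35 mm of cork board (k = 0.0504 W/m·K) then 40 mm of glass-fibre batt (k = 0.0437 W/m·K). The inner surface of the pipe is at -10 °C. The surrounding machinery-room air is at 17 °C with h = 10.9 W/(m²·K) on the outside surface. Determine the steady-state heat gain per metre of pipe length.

q′ ≈ 6.27 W/m

Per-layer cylindrical resistances, series-summed:
R_carbon steel pipe wall = ln(30.3/28)/(2π×40.1×1) = 3.133×10^-4 K/W
R_cork board = ln(65.3/30.3)/(2π×0.0504×1) = 2.425 K/W
R_glass-fibre batt = ln(105.3/65.3)/(2π×0.0437×1) = 1.74 K/W
R_outer film = 1/(h_o·2πr_oL) = 1/(10.9×2π×0.1053×1) = 0.1387 K/W
R_total = 4.304 K/W
Q = ΔT/R_total = 27/4.304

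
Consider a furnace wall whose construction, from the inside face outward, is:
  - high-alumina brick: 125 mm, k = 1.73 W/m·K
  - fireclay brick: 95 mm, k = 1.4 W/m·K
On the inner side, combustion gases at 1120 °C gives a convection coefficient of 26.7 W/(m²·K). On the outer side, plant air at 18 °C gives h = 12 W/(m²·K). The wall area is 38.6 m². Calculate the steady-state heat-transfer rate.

Thermal resistances in series:
R_inner film = 1/(h_i·A) = 1/(26.7×38.6) = 9.703×10^-4 K/W
R_high-alumina brick = L/(kA) = 0.125/(1.73×38.6) = 0.001872 K/W
R_fireclay brick = L/(kA) = 0.095/(1.4×38.6) = 0.001758 K/W
R_outer film = 1/(h_o·A) = 1/(12×38.6) = 0.002159 K/W
R_total = 0.006759 K/W
Q = ΔT / R_total = 1102 / 0.006759

Q ≈ 163000 W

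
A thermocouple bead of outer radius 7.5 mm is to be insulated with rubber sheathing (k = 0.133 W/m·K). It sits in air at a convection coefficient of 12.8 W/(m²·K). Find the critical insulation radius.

r_cr ≈ 20.8 mm

For a sphere r_cr = 2k/h = 2×0.133/12.8
r_cr = 20.8 mm; since the bare radius (7.5 mm) is below r_cr, adding a thin layer of insulation will *increase* heat loss.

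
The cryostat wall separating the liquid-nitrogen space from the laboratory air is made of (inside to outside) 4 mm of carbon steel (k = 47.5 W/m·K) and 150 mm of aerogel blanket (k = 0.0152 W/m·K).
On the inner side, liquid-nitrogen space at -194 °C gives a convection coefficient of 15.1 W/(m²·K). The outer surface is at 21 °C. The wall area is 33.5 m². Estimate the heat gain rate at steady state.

Series thermal resistances:
R_inner film = 1/(h_i·A) = 1/(15.1×33.5) = 0.001977 K/W
R_carbon steel = L/(kA) = 0.004/(47.5×33.5) = 2.514×10^-6 K/W
R_aerogel blanket = L/(kA) = 0.15/(0.0152×33.5) = 0.2946 K/W
R_total = 0.2966 K/W
Q = ΔT / R_total = 215 / 0.2966

Q ≈ 725 W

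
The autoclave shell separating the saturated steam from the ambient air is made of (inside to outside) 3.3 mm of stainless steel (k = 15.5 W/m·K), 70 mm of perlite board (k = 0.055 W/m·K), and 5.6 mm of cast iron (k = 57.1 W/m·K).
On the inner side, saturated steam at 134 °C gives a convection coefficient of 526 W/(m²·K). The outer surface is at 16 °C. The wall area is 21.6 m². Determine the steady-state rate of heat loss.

Q ≈ 2000 W

Series thermal resistances:
R_inner film = 1/(h_i·A) = 1/(526×21.6) = 8.802×10^-5 K/W
R_stainless steel = L/(kA) = 0.0033/(15.5×21.6) = 9.857×10^-6 K/W
R_perlite board = L/(kA) = 0.07/(0.055×21.6) = 0.05892 K/W
R_cast iron = L/(kA) = 0.0056/(57.1×21.6) = 4.54×10^-6 K/W
R_total = 0.05902 K/W
Q = ΔT / R_total = 118 / 0.05902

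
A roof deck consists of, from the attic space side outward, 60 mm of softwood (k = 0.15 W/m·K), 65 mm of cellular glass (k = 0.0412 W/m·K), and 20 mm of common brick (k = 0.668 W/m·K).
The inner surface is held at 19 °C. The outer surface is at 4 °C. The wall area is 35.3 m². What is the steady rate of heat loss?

Treating each layer as a thermal resistance in series:
R_softwood = L/(kA) = 0.06/(0.15×35.3) = 0.01133 K/W
R_cellular glass = L/(kA) = 0.065/(0.0412×35.3) = 0.04469 K/W
R_common brick = L/(kA) = 0.02/(0.668×35.3) = 8.482×10^-4 K/W
R_total = 0.05687 K/W
Q = ΔT / R_total = 15 / 0.05687

Q ≈ 264 W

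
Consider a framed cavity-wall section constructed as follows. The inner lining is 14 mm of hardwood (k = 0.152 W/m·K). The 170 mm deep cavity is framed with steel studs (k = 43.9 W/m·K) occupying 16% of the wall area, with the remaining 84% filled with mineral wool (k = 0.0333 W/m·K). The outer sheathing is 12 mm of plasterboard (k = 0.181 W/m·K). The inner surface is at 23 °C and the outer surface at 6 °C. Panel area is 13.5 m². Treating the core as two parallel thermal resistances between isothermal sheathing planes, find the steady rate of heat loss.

Q ≈ 1260 W

Sheathing layers in series; stud and cavity paths in parallel between them.
R_inner = 0.014/(0.152×13.5) = 0.006823 K/W
R_stud  = 0.17/(43.9×0.16×13.5) = 0.001793 K/W
R_cav   = 0.17/(0.0333×0.84×13.5) = 0.4502 K/W
1/R_core = 1/R_stud + 1/R_cav → R_core = 0.001786 K/W
R_outer = 0.012/(0.181×13.5) = 0.004911 K/W
R_total = 0.01352 K/W
Q = ΔT/R_total = 17/0.01352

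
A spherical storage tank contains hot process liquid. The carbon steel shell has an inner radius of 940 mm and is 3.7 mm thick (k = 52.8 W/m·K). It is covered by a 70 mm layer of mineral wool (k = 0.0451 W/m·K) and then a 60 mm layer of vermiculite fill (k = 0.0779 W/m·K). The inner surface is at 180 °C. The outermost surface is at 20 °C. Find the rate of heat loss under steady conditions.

Radial (spherical) resistances in series:
R_carbon steel shell = (1/0.94 − 1/0.9437)/(4π×52.8) = 6.286×10^-6 K/W
R_mineral wool = (1/0.9437 − 1/1.0137)/(4π×0.0451) = 0.1291 K/W
R_vermiculite fill = (1/1.0137 − 1/1.0737)/(4π×0.0779) = 0.05631 K/W
R_total = 0.1854 K/W
Q = ΔT/R_total = 160/0.1854

Q ≈ 863 W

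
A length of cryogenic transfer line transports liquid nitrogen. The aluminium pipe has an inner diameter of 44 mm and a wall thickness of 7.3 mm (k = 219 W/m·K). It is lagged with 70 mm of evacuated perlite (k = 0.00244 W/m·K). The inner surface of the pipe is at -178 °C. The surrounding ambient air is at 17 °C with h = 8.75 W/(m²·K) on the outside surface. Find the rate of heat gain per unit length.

Per-layer cylindrical resistances, series-summed:
R_aluminium pipe wall = ln(29.3/22)/(2π×219×1) = 2.082×10^-4 K/W
R_evacuated perlite = ln(99.3/29.3)/(2π×0.00244×1) = 79.61 K/W
R_outer film = 1/(h_o·2πr_oL) = 1/(8.75×2π×0.0993×1) = 0.1832 K/W
R_total = 79.8 K/W
Q = ΔT/R_total = 195/79.8

q′ ≈ 2.44 W/m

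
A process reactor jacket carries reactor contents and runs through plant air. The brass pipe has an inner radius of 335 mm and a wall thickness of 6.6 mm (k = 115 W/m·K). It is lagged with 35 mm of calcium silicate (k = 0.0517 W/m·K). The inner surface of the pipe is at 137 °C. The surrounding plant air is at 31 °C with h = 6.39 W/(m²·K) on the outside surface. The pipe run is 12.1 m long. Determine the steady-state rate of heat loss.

Per-layer cylindrical resistances, series-summed:
R_brass pipe wall = ln(341.6/335)/(2π×115×12.1) = 2.231×10^-6 K/W
R_calcium silicate = ln(376.6/341.6)/(2π×0.0517×12.1) = 0.02482 K/W
R_outer film = 1/(h_o·2πr_oL) = 1/(6.39×2π×0.3766×12.1) = 0.005466 K/W
R_total = 0.03028 K/W
Q = ΔT/R_total = 106/0.03028

Q ≈ 3500 W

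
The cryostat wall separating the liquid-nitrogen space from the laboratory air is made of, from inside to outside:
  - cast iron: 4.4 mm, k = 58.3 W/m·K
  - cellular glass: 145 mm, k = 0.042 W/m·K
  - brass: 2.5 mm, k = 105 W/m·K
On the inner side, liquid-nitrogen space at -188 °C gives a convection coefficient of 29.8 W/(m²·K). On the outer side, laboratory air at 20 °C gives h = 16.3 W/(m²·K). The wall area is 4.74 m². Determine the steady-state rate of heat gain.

Q ≈ 278 W

Treating each layer as a thermal resistance in series:
R_inner film = 1/(h_i·A) = 1/(29.8×4.74) = 0.00708 K/W
R_cast iron = L/(kA) = 0.0044/(58.3×4.74) = 1.592×10^-5 K/W
R_cellular glass = L/(kA) = 0.145/(0.042×4.74) = 0.7284 K/W
R_brass = L/(kA) = 0.0025/(105×4.74) = 5.023×10^-6 K/W
R_outer film = 1/(h_o·A) = 1/(16.3×4.74) = 0.01294 K/W
R_total = 0.7484 K/W
Q = ΔT / R_total = 208 / 0.7484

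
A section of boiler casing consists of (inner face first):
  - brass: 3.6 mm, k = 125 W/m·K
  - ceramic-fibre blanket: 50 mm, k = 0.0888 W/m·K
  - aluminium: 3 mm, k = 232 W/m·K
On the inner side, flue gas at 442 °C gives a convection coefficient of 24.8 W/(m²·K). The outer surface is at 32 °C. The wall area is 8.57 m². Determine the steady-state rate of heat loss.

Model the wall as resistances in series:
R_inner film = 1/(h_i·A) = 1/(24.8×8.57) = 0.004705 K/W
R_brass = L/(kA) = 0.0036/(125×8.57) = 3.361×10^-6 K/W
R_ceramic-fibre blanket = L/(kA) = 0.05/(0.0888×8.57) = 0.0657 K/W
R_aluminium = L/(kA) = 0.003/(232×8.57) = 1.509×10^-6 K/W
R_total = 0.07041 K/W
Q = ΔT / R_total = 410 / 0.07041

Q ≈ 5820 W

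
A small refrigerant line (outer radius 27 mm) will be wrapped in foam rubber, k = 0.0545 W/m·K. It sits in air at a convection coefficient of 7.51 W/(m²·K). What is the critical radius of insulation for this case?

For a cylinder r_cr = k/h = 0.0545/7.51
r_cr = 7.26 mm; since the bare radius (27 mm) is above r_cr, any added insulation will reduce heat loss.

r_cr ≈ 7.26 mm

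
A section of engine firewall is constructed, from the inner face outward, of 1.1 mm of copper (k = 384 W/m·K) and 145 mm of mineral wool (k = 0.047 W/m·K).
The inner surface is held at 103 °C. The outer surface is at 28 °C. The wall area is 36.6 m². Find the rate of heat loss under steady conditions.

Treating each layer as a thermal resistance in series:
R_copper = L/(kA) = 0.0011/(384×36.6) = 7.827×10^-8 K/W
R_mineral wool = L/(kA) = 0.145/(0.047×36.6) = 0.08429 K/W
R_total = 0.08429 K/W
Q = ΔT / R_total = 75 / 0.08429

Q ≈ 890 W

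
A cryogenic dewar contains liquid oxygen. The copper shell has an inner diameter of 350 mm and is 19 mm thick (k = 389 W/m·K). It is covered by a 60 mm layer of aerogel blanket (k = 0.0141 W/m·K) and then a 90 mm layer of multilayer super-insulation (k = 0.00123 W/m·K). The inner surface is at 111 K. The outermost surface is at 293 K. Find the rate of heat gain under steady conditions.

Spherical conduction: R = (1/r_in − 1/r_out)/(4πk) per layer; series-sum.
R_copper shell = (1/0.175 − 1/0.194)/(4π×389) = 1.145×10^-4 K/W
R_aerogel blanket = (1/0.194 − 1/0.254)/(4π×0.0141) = 6.872 K/W
R_multilayer super-insulation = (1/0.254 − 1/0.344)/(4π×0.00123) = 66.64 K/W
R_total = 73.51 K/W
Q = ΔT/R_total = 182/73.51

Q ≈ 2.48 W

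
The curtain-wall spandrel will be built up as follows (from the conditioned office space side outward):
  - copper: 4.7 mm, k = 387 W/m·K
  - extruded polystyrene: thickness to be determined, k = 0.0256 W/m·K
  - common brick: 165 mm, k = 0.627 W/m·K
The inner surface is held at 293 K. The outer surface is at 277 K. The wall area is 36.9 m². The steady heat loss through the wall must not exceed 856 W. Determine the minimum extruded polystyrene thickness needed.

L ≈ 10.9 mm

Thermal resistances in series:
R_copper = L/(kA) = 0.0047/(387×36.9) = 3.291×10^-7 K/W
R_common brick = L/(kA) = 0.165/(0.627×36.9) = 0.007132 K/W
Sum of the known resistances R_other = 0.007132 K/W
Required total resistance R_tot = ΔT/Q_allow = 16/856 = 0.01869 K/W
R_extruded polystyrene = R_tot − R_other = 0.01156 K/W
L = R·k·A = 0.01156×0.0256×36.9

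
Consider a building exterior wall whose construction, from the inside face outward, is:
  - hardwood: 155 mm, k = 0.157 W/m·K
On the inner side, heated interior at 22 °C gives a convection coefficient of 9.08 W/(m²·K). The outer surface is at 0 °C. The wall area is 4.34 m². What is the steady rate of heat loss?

Series thermal resistances:
R_inner film = 1/(h_i·A) = 1/(9.08×4.34) = 0.02538 K/W
R_hardwood = L/(kA) = 0.155/(0.157×4.34) = 0.2275 K/W
R_total = 0.2529 K/W
Q = ΔT / R_total = 22 / 0.2529

Q ≈ 87 W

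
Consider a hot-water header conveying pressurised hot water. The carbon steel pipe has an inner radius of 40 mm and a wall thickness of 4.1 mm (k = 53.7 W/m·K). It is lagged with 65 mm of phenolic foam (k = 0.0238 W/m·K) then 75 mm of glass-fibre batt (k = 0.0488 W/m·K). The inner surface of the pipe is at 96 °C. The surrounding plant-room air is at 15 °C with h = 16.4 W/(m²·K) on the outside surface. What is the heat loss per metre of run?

Radial resistances (cylindrical: R_cond = ln(r_o/r_i)/(2πkL), R_conv = 1/(h·2πrL)):
R_carbon steel pipe wall = ln(44.1/40)/(2π×53.7×1) = 2.892×10^-4 K/W
R_phenolic foam = ln(109.1/44.1)/(2π×0.0238×1) = 6.057 K/W
R_glass-fibre batt = ln(184.1/109.1)/(2π×0.0488×1) = 1.706 K/W
R_outer film = 1/(h_o·2πr_oL) = 1/(16.4×2π×0.1841×1) = 0.05271 K/W
R_total = 7.817 K/W
Q = ΔT/R_total = 81/7.817

q′ ≈ 10.4 W/m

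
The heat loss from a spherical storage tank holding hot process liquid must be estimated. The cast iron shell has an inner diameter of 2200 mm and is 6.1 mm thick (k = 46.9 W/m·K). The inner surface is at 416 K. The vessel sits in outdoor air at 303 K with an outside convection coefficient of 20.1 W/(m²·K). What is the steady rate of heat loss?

Q ≈ 34800 W

For a spherical shell R = (1/r₁ − 1/r₂)/(4πk); film R = 1/(h·4πr²). In series:
R_cast iron shell = (1/1.1 − 1/1.1061)/(4π×46.9) = 8.507×10^-6 K/W
R_outer film = 1/(h·4πr_o²) = 1/(20.1×4π×1.1061²) = 0.003236 K/W
R_total = 0.003244 K/W
Q = ΔT/R_total = 113/0.003244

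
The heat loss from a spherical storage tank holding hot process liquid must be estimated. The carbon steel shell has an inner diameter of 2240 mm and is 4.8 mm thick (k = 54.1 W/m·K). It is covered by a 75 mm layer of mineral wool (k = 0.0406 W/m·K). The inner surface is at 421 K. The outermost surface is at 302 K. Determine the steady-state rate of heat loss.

Q ≈ 1090 W

For a spherical shell R = (1/r₁ − 1/r₂)/(4πk); film R = 1/(h·4πr²). In series:
R_carbon steel shell = (1/1.12 − 1/1.1248)/(4π×54.1) = 5.605×10^-6 K/W
R_mineral wool = (1/1.1248 − 1/1.1998)/(4π×0.0406) = 0.1089 K/W
R_total = 0.1089 K/W
Q = ΔT/R_total = 119/0.1089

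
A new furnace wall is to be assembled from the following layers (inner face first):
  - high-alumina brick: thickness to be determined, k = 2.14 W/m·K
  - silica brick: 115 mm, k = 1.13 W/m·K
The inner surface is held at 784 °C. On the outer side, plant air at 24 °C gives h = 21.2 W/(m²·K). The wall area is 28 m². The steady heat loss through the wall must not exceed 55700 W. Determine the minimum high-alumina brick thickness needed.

Treating each layer as a thermal resistance in series:
R_silica brick = L/(kA) = 0.115/(1.13×28) = 0.003635 K/W
R_outer film = 1/(h_o·A) = 1/(21.2×28) = 0.001685 K/W
Sum of the known resistances R_other = 0.005319 K/W
Required total resistance R_tot = ΔT/Q_allow = 760/55700 = 0.01364 K/W
R_high-alumina brick = R_tot − R_other = 0.008325 K/W
L = R·k·A = 0.008325×2.14×28

L ≈ 499 mm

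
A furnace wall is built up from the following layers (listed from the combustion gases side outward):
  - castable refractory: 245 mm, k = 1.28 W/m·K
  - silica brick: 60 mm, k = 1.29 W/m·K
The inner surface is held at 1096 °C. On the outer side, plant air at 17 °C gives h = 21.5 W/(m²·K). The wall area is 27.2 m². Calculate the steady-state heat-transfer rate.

Thermal resistances in series:
R_castable refractory = L/(kA) = 0.245/(1.28×27.2) = 0.007037 K/W
R_silica brick = L/(kA) = 0.06/(1.29×27.2) = 0.00171 K/W
R_outer film = 1/(h_o·A) = 1/(21.5×27.2) = 0.00171 K/W
R_total = 0.01046 K/W
Q = ΔT / R_total = 1079 / 0.01046

Q ≈ 103000 W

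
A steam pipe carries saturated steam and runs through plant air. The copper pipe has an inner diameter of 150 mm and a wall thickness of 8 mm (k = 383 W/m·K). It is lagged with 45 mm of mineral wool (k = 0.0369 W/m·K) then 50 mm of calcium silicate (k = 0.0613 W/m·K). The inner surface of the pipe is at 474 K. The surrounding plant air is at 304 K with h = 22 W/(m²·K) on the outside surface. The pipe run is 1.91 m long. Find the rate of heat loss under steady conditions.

Cylindrical conduction, so R = ln(r₂/r₁)/(2πkL) per layer, in series:
R_copper pipe wall = ln(83/75)/(2π×383×1.91) = 2.205×10^-5 K/W
R_mineral wool = ln(128/83)/(2π×0.0369×1.91) = 0.9782 K/W
R_calcium silicate = ln(178/128)/(2π×0.0613×1.91) = 0.4482 K/W
R_outer film = 1/(h_o·2πr_oL) = 1/(22×2π×0.178×1.91) = 0.02128 K/W
R_total = 1.448 K/W
Q = ΔT/R_total = 170/1.448

Q ≈ 117 W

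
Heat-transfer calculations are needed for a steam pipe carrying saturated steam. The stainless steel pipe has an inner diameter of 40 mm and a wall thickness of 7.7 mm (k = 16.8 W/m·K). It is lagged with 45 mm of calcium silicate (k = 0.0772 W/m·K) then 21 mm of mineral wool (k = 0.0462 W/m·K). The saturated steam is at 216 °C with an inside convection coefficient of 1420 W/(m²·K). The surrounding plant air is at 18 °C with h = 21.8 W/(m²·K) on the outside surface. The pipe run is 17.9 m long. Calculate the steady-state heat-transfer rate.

Treating each annulus and film as a series resistance:
R_inner film = 1/(h_i·2πr₁L) = 1/(1420×2π×0.02×17.9) = 3.131×10^-4 K/W
R_stainless steel pipe wall = ln(27.7/20)/(2π×16.8×17.9) = 1.724×10^-4 K/W
R_calcium silicate = ln(72.7/27.7)/(2π×0.0772×17.9) = 0.1111 K/W
R_mineral wool = ln(93.7/72.7)/(2π×0.0462×17.9) = 0.04884 K/W
R_outer film = 1/(h_o·2πr_oL) = 1/(21.8×2π×0.0937×17.9) = 0.004353 K/W
R_total = 0.1648 K/W
Q = ΔT/R_total = 198/0.1648

Q ≈ 1200 W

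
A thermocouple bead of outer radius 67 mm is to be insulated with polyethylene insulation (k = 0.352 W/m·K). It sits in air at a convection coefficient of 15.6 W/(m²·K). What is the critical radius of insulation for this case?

For a sphere r_cr = 2k/h = 2×0.352/15.6
r_cr = 45.1 mm; since the bare radius (67 mm) is above r_cr, any added insulation will reduce heat loss.

r_cr ≈ 45.1 mm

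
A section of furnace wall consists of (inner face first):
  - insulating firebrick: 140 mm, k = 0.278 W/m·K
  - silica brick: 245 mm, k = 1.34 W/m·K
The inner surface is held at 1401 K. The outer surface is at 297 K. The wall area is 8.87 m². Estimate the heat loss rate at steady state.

Treating each layer as a thermal resistance in series:
R_insulating firebrick = L/(kA) = 0.14/(0.278×8.87) = 0.05678 K/W
R_silica brick = L/(kA) = 0.245/(1.34×8.87) = 0.02061 K/W
R_total = 0.07739 K/W
Q = ΔT / R_total = 1104 / 0.07739

Q ≈ 14300 W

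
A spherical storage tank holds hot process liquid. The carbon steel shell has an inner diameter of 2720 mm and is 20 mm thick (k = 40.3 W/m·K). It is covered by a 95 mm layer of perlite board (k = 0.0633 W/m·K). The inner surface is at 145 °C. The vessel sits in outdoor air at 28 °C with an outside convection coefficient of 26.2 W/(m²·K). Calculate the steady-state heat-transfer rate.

Q ≈ 1950 W

Each spherical layer contributes R = (1/r_i − 1/r_o)/(4πk):
R_carbon steel shell = (1/1.36 − 1/1.38)/(4π×40.3) = 2.104×10^-5 K/W
R_perlite board = (1/1.38 − 1/1.475)/(4π×0.0633) = 0.05867 K/W
R_outer film = 1/(h·4πr_o²) = 1/(26.2×4π×1.475²) = 0.001396 K/W
R_total = 0.06009 K/W
Q = ΔT/R_total = 117/0.06009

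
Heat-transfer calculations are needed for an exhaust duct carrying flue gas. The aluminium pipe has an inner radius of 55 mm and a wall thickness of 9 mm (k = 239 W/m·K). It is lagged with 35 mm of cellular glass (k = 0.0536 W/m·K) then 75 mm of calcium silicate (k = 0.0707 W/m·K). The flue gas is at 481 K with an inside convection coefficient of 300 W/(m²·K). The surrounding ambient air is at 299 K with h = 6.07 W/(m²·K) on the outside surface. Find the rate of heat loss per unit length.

Radial resistances (cylindrical: R_cond = ln(r_o/r_i)/(2πkL), R_conv = 1/(h·2πrL)):
R_inner film = 1/(h_i·2πr₁L) = 1/(300×2π×0.055×1) = 0.009646 K/W
R_aluminium pipe wall = ln(64/55)/(2π×239×1) = 1.009×10^-4 K/W
R_cellular glass = ln(99/64)/(2π×0.0536×1) = 1.295 K/W
R_calcium silicate = ln(174/99)/(2π×0.0707×1) = 1.269 K/W
R_outer film = 1/(h_o·2πr_oL) = 1/(6.07×2π×0.174×1) = 0.1507 K/W
R_total = 2.725 K/W
Q = ΔT/R_total = 182/2.725

q′ ≈ 66.8 W/m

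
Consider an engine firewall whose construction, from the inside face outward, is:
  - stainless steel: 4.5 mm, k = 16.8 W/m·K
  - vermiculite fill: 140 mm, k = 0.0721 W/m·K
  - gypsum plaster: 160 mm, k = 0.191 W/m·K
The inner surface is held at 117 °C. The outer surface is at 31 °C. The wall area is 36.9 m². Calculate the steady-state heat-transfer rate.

Q ≈ 1140 W

Using the resistance-network approach (series):
R_stainless steel = L/(kA) = 0.0045/(16.8×36.9) = 7.259×10^-6 K/W
R_vermiculite fill = L/(kA) = 0.14/(0.0721×36.9) = 0.05262 K/W
R_gypsum plaster = L/(kA) = 0.16/(0.191×36.9) = 0.0227 K/W
R_total = 0.07533 K/W
Q = ΔT / R_total = 86 / 0.07533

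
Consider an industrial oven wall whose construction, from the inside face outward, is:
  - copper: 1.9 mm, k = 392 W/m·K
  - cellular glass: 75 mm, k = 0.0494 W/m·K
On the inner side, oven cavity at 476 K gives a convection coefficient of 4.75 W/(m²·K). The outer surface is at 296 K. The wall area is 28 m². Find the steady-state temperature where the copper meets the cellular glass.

T ≈ 454 K

Model the wall as resistances in series:
R_inner film = 1/(h_i·A) = 1/(4.75×28) = 0.007519 K/W
R_copper = L/(kA) = 0.0019/(392×28) = 1.731×10^-7 K/W
R_cellular glass = L/(kA) = 0.075/(0.0494×28) = 0.05422 K/W
R_total = 0.06174 K/W;  Q = ΔT/R_total = 180/0.06174 = 2915 W
T_interface = T_inner − Q·ΣR(inner→interface) = 476 − 2920×0.007519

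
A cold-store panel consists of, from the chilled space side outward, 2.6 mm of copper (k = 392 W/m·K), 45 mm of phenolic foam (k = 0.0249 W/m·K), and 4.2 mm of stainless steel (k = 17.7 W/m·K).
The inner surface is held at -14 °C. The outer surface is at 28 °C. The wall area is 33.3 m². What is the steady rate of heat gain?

Q ≈ 774 W

Treating each layer as a thermal resistance in series:
R_copper = L/(kA) = 0.0026/(392×33.3) = 1.992×10^-7 K/W
R_phenolic foam = L/(kA) = 0.045/(0.0249×33.3) = 0.05427 K/W
R_stainless steel = L/(kA) = 0.0042/(17.7×33.3) = 7.126×10^-6 K/W
R_total = 0.05428 K/W
Q = ΔT / R_total = 42 / 0.05428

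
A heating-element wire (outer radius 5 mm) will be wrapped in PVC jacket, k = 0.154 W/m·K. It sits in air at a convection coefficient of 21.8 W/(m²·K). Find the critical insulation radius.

For a cylinder r_cr = k/h = 0.154/21.8
r_cr = 7.06 mm; since the bare radius (5 mm) is below r_cr, adding a thin layer of insulation will *increase* heat loss.

r_cr ≈ 7.06 mm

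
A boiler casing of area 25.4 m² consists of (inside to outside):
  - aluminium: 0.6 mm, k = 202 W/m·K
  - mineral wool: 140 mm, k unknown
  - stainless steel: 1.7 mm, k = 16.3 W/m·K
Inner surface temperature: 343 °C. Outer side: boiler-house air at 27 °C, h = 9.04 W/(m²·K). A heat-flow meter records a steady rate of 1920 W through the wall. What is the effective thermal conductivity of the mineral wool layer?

k ≈ 0.0344 W/(m·K)

Thermal resistances in series:
R_aluminium = L/(kA) = 0.0006/(202×25.4) = 1.169×10^-7 K/W
R_stainless steel = L/(kA) = 0.0017/(16.3×25.4) = 4.106×10^-6 K/W
R_outer film = 1/(h_o·A) = 1/(9.04×25.4) = 0.004355 K/W
Sum of known resistances R_other = 0.004359 K/W
Total R = ΔT/Q = 316/1920 = 0.1646 K/W
R_mineral wool = R_total − R_other = 0.1602 K/W
k = L/(R·A) = 0.14/(0.1602×25.4)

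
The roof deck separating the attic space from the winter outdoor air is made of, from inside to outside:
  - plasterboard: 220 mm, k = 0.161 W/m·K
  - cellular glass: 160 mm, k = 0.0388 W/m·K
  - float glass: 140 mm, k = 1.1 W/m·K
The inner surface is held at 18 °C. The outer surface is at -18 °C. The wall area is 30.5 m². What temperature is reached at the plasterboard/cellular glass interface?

Thermal resistances in series:
R_plasterboard = L/(kA) = 0.22/(0.161×30.5) = 0.0448 K/W
R_cellular glass = L/(kA) = 0.16/(0.0388×30.5) = 0.1352 K/W
R_float glass = L/(kA) = 0.14/(1.1×30.5) = 0.004173 K/W
R_total = 0.1842 K/W;  Q = ΔT/R_total = 36/0.1842 = 195.5 W
T_interface = T_inner − Q·ΣR(inner→interface) = 18 − 195×0.0448

T ≈ 9.24 °C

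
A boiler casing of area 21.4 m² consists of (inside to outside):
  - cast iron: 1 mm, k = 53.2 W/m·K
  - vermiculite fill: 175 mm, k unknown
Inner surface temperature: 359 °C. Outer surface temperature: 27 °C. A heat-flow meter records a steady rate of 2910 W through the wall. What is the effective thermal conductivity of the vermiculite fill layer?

k ≈ 0.0717 W/(m·K)

Model the wall as resistances in series:
R_cast iron = L/(kA) = 0.001/(53.2×21.4) = 8.784×10^-7 K/W
Sum of known resistances R_other = 8.784×10^-7 K/W
Total R = ΔT/Q = 332/2910 = 0.1141 K/W
R_vermiculite fill = R_total − R_other = 0.1141 K/W
k = L/(R·A) = 0.175/(0.1141×21.4)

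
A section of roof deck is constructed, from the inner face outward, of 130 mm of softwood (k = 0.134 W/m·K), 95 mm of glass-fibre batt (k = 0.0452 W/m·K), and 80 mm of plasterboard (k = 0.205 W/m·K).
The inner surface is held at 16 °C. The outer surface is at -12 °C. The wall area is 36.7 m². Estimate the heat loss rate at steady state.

Q ≈ 297 W

Series thermal resistances:
R_softwood = L/(kA) = 0.13/(0.134×36.7) = 0.02643 K/W
R_glass-fibre batt = L/(kA) = 0.095/(0.0452×36.7) = 0.05727 K/W
R_plasterboard = L/(kA) = 0.08/(0.205×36.7) = 0.01063 K/W
R_total = 0.09434 K/W
Q = ΔT / R_total = 28 / 0.09434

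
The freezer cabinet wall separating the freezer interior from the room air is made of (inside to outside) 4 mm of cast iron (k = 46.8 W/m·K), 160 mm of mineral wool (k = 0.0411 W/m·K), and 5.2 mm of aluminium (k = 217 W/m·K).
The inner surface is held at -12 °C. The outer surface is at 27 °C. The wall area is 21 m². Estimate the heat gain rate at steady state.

Q ≈ 210 W

Model the wall as resistances in series:
R_cast iron = L/(kA) = 0.004/(46.8×21) = 4.07×10^-6 K/W
R_mineral wool = L/(kA) = 0.16/(0.0411×21) = 0.1854 K/W
R_aluminium = L/(kA) = 0.0052/(217×21) = 1.141×10^-6 K/W
R_total = 0.1854 K/W
Q = ΔT / R_total = 39 / 0.1854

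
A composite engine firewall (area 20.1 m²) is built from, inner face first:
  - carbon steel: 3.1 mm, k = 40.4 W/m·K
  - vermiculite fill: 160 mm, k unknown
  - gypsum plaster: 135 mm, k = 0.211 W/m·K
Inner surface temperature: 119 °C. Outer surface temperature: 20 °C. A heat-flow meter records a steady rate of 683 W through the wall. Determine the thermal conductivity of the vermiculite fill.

Using the resistance-network approach (series):
R_carbon steel = L/(kA) = 0.0031/(40.4×20.1) = 3.818×10^-6 K/W
R_gypsum plaster = L/(kA) = 0.135/(0.211×20.1) = 0.03183 K/W
Sum of known resistances R_other = 0.03184 K/W
Total R = ΔT/Q = 99/683 = 0.1449 K/W
R_vermiculite fill = R_total − R_other = 0.1131 K/W
k = L/(R·A) = 0.16/(0.1131×20.1)

k ≈ 0.0704 W/(m·K)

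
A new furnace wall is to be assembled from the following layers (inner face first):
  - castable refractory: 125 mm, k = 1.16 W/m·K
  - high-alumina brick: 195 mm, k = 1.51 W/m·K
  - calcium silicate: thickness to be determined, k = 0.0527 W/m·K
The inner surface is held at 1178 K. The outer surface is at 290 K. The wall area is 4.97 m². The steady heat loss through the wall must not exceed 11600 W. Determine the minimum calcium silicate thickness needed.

L ≈ 7.57 mm

Series thermal resistances:
R_castable refractory = L/(kA) = 0.125/(1.16×4.97) = 0.02168 K/W
R_high-alumina brick = L/(kA) = 0.195/(1.51×4.97) = 0.02598 K/W
Sum of the known resistances R_other = 0.04767 K/W
Required total resistance R_tot = ΔT/Q_allow = 888/11600 = 0.07655 K/W
R_calcium silicate = R_tot − R_other = 0.02889 K/W
L = R·k·A = 0.02889×0.0527×4.97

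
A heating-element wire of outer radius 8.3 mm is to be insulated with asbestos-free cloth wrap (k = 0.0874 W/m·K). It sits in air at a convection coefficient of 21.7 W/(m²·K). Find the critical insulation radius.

For a cylinder r_cr = k/h = 0.0874/21.7
r_cr = 4.03 mm; since the bare radius (8.3 mm) is above r_cr, any added insulation will reduce heat loss.

r_cr ≈ 4.03 mm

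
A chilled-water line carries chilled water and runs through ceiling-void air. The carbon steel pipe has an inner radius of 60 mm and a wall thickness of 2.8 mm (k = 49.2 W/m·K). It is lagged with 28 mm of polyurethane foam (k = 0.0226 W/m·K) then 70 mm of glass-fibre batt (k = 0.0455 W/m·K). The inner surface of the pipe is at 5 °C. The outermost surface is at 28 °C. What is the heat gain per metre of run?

q′ ≈ 5 W/m

Treating each annulus and film as a series resistance:
R_carbon steel pipe wall = ln(62.8/60)/(2π×49.2×1) = 1.475×10^-4 K/W
R_polyurethane foam = ln(90.8/62.8)/(2π×0.0226×1) = 2.597 K/W
R_glass-fibre batt = ln(160.8/90.8)/(2π×0.0455×1) = 1.999 K/W
R_total = 4.596 K/W
Q = ΔT/R_total = 23/4.596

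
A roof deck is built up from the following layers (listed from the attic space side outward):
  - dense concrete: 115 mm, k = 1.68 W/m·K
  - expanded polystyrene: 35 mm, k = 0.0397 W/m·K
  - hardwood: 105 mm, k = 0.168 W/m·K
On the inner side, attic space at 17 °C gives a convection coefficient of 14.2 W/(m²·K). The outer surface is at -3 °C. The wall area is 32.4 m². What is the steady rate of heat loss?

Using the resistance-network approach (series):
R_inner film = 1/(h_i·A) = 1/(14.2×32.4) = 0.002174 K/W
R_dense concrete = L/(kA) = 0.115/(1.68×32.4) = 0.002113 K/W
R_expanded polystyrene = L/(kA) = 0.035/(0.0397×32.4) = 0.02721 K/W
R_hardwood = L/(kA) = 0.105/(0.168×32.4) = 0.01929 K/W
R_total = 0.05079 K/W
Q = ΔT / R_total = 20 / 0.05079

Q ≈ 394 W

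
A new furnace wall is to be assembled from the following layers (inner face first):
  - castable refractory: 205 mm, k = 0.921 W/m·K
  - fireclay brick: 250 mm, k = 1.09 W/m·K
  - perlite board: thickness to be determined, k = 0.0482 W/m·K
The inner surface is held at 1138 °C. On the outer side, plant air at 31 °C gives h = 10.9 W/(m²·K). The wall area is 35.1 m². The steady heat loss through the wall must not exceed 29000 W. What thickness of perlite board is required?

L ≈ 38.4 mm

Thermal resistances in series:
R_castable refractory = L/(kA) = 0.205/(0.921×35.1) = 0.006341 K/W
R_fireclay brick = L/(kA) = 0.25/(1.09×35.1) = 0.006534 K/W
R_outer film = 1/(h_o·A) = 1/(10.9×35.1) = 0.002614 K/W
Sum of the known resistances R_other = 0.01549 K/W
Required total resistance R_tot = ΔT/Q_allow = 1107/29000 = 0.03817 K/W
R_perlite board = R_tot − R_other = 0.02268 K/W
L = R·k·A = 0.02268×0.0482×35.1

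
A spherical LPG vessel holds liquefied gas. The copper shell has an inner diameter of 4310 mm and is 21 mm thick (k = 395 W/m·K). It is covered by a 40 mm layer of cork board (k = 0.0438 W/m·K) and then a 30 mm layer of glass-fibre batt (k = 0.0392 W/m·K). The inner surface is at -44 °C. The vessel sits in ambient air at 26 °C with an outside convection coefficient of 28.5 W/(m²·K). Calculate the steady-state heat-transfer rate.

Q ≈ 2510 W

For a spherical shell R = (1/r₁ − 1/r₂)/(4πk); film R = 1/(h·4πr²). In series:
R_copper shell = (1/2.155 − 1/2.176)/(4π×395) = 9.022×10^-7 K/W
R_cork board = (1/2.176 − 1/2.216)/(4π×0.0438) = 0.01507 K/W
R_glass-fibre batt = (1/2.216 − 1/2.246)/(4π×0.0392) = 0.01224 K/W
R_outer film = 1/(h·4πr_o²) = 1/(28.5×4π×2.246²) = 5.535×10^-4 K/W
R_total = 0.02786 K/W
Q = ΔT/R_total = 70/0.02786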